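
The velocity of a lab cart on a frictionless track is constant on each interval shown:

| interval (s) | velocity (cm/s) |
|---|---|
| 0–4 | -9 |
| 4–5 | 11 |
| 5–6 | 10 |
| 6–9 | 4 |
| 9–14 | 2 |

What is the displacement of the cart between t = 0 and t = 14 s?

Displacement is the signed area under the v-t curve.
0–4 s: -9 × 4 = -36 cm
4–5 s: 11 × 1 = 11 cm
5–6 s: 10 × 1 = 10 cm
6–9 s: 4 × 3 = 12 cm
9–14 s: 2 × 5 = 10 cm
Net displacement = 7 cm

7 cm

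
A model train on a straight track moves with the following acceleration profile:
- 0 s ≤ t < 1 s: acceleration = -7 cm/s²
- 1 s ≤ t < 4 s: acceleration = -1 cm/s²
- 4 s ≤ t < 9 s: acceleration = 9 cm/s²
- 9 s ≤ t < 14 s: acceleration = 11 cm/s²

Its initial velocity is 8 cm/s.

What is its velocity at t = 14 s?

98 cm/s

Δv equals the area under the a-t graph; then v = v₀ + Δv.
0–1 s: -7 × 1 = -7 cm/s
1–4 s: -1 × 3 = -3 cm/s
4–9 s: 9 × 5 = 45 cm/s
9–14 s: 11 × 5 = 55 cm/s
Δv = 90 cm/s, so v(14) = 8 + (90) = 98 cm/s.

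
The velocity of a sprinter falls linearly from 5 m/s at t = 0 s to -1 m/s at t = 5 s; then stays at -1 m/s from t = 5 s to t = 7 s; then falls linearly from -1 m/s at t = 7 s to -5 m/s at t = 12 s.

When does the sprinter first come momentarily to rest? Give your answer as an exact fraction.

t = 25/6 s

v changes sign on 0–5 s (from 5 to -1); the graph is linear there, so v = 0 at t = 0 + (-5)·(5 − 0)/(-1 − 5) = 25/6 s.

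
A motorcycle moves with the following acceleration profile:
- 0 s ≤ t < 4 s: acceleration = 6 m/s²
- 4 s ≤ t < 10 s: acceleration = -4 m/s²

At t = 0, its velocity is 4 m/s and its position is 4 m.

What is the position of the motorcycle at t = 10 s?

On each constant-a segment, Δv = aΔt and Δx = v₀Δt + ½aΔt²; chain segment to segment.
0–4 s: v starts 4 m/s; Δx = 4·4 + ½·6·4² = 64 m; v ends 28 m/s.
4–10 s: v starts 28 m/s; Δx = 28·6 + ½·-4·6² = 96 m; v ends 4 m/s.
x(10) = 4 + Σ Δx = 164 m.

164 m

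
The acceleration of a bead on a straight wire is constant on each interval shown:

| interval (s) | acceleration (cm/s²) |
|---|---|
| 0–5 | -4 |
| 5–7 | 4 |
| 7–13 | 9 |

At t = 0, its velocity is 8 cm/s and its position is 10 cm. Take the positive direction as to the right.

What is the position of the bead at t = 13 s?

122 cm

On each constant-a segment, Δv = aΔt and Δx = v₀Δt + ½aΔt²; chain segment to segment.
0–5 s: v starts 8 cm/s; Δx = 8·5 + ½·-4·5² = -10 cm; v ends -12 cm/s.
5–7 s: v starts -12 cm/s; Δx = -12·2 + ½·4·2² = -16 cm; v ends -4 cm/s.
7–13 s: v starts -4 cm/s; Δx = -4·6 + ½·9·6² = 138 cm; v ends 50 cm/s.
x(13) = 10 + Σ Δx = 122 cm.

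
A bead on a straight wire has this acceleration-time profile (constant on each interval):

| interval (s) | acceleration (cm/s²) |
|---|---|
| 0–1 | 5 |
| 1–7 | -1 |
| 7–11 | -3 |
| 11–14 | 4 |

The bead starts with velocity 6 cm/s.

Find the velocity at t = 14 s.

Δv equals the area under the a-t graph; then v = v₀ + Δv.
0–1 s: 5 × 1 = 5 cm/s
1–7 s: -1 × 6 = -6 cm/s
7–11 s: -3 × 4 = -12 cm/s
11–14 s: 4 × 3 = 12 cm/s
Δv = -1 cm/s, so v(14) = 6 + (-1) = 5 cm/s.

5 cm/s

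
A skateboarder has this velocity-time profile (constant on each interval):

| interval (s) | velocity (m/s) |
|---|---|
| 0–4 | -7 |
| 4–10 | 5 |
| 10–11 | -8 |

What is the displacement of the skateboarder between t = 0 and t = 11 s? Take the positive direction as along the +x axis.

Displacement is the signed area under the v-t curve.
0–4 s: -7 × 4 = -28 m
4–10 s: 5 × 6 = 30 m
10–11 s: -8 × 1 = -8 m
Net displacement = -6 m

-6 m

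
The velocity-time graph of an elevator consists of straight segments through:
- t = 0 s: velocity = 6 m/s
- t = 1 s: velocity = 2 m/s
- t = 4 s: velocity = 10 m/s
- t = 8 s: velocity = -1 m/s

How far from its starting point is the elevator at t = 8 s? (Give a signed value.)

40 m

Net displacement equals the area under the velocity-time graph (areas below the axis count negative).
0–1 s: ½(6 + 2)(1) = 4 m
1–4 s: ½(2 + 10)(3) = 18 m
4–8 s: ½(10 + -1)(4) = 18 m
Net displacement = 40 m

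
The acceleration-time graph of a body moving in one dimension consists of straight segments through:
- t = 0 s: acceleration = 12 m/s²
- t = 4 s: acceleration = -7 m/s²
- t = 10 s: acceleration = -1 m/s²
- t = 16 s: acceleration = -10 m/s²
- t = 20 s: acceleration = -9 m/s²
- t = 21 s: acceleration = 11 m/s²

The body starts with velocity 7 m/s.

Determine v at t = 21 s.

-77 m/s

Δv equals the area under the a-t graph; then v = v₀ + Δv.
0–4 s: ½(12 + -7)(4) = 10 m/s
4–10 s: ½(-7 + -1)(6) = -24 m/s
10–16 s: ½(-1 + -10)(6) = -33 m/s
16–20 s: ½(-10 + -9)(4) = -38 m/s
20–21 s: ½(-9 + 11)(1) = 1 m/s
Δv = -84 m/s, so v(21) = 7 + (-84) = -77 m/s.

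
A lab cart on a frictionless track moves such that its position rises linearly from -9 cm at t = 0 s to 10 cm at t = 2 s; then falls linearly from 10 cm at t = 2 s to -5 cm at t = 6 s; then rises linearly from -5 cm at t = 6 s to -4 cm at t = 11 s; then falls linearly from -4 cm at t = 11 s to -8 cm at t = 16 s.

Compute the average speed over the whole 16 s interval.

Average speed = (total path length)/(elapsed time); on a piecewise-linear x-t graph the path length is Σ|Δx|.
0–2 s: |Δx| = |10 − -9| = 19 cm
2–6 s: |Δx| = |-5 − 10| = 15 cm
6–11 s: |Δx| = |-4 − -5| = 1 cm
11–16 s: |Δx| = |-8 − -4| = 4 cm
Total path = 39 cm; average speed = 39/16 = 2.4375 cm/s.

2.4375 cm/s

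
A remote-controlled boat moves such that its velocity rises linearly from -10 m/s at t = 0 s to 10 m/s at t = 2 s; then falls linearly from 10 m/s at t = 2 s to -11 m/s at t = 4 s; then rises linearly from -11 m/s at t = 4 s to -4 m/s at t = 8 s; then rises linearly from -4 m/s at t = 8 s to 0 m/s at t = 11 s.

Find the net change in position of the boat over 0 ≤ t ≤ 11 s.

Displacement is the signed area under the v-t curve.
0–2 s: ½(-10 + 10)(2) = 0 m
2–4 s: ½(10 + -11)(2) = -1 m
4–8 s: ½(-11 + -4)(4) = -30 m
8–11 s: ½(-4 + 0)(3) = -6 m
Net displacement = -37 m

-37 m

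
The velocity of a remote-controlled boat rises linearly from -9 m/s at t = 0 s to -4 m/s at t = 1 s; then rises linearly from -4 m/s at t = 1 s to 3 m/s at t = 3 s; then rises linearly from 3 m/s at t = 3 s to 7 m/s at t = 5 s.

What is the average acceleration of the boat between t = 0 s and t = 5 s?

Average acceleration = Δv/Δt = (7 − -9)/(5 − 0) = 3.2 m/s².

3.2 m/s²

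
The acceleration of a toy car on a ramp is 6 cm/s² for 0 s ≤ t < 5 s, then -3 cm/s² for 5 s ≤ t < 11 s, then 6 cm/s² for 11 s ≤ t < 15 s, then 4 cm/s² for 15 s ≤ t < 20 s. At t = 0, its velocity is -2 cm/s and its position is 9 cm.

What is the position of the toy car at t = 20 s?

On each constant-a segment, Δv = aΔt and Δx = v₀Δt + ½aΔt²; chain segment to segment.
0–5 s: v starts -2 cm/s; Δx = -2·5 + ½·6·5² = 65 cm; v ends 28 cm/s.
5–11 s: v starts 28 cm/s; Δx = 28·6 + ½·-3·6² = 114 cm; v ends 10 cm/s.
11–15 s: v starts 10 cm/s; Δx = 10·4 + ½·6·4² = 88 cm; v ends 34 cm/s.
15–20 s: v starts 34 cm/s; Δx = 34·5 + ½·4·5² = 220 cm; v ends 54 cm/s.
x(20) = 9 + Σ Δx = 496 cm.

496 cm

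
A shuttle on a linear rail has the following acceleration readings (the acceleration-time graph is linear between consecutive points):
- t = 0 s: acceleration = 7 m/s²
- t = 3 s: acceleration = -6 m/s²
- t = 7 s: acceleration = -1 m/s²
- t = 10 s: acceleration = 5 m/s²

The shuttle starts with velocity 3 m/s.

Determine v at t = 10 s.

-3.5 m/s

Δv equals the area under the a-t graph; then v = v₀ + Δv.
0–3 s: ½(7 + -6)(3) = 1.5 m/s
3–7 s: ½(-6 + -1)(4) = -14 m/s
7–10 s: ½(-1 + 5)(3) = 6 m/s
Δv = -6.5 m/s, so v(10) = 3 + (-6.5) = -3.5 m/s.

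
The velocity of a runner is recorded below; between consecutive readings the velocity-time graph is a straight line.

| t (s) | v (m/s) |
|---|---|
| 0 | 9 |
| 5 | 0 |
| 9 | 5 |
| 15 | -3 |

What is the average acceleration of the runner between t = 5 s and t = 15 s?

-0.3 m/s²

Average acceleration = Δv/Δt = (-3 − 0)/(15 − 5) = -0.3 m/s².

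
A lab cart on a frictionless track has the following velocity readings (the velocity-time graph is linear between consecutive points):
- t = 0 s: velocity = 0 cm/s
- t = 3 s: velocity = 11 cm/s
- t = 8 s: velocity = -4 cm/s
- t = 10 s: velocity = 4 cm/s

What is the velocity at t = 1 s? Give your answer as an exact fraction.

11/3 cm/s

On 0–3 s the graph is linear from 0 to 11 cm/s: v(1) = 0 + (11 − 0)·(1 − 0)/(3 − 0) = 11/3 cm/s.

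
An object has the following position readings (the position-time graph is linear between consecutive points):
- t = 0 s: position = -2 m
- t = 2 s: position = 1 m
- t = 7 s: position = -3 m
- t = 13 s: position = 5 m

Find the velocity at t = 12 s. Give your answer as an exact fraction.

4/3 m/s

Velocity is the slope of the x-t graph on 7–13 s: (5 − -3)/(13 − 7) = 4/3 m/s.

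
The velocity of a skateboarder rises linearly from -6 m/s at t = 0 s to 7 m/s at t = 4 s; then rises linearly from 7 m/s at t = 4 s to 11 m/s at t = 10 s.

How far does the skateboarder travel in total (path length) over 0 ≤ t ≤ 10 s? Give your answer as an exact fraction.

872/13 m

Total distance travelled is ∫|v| dt — sum the magnitudes of each area piece.
0–4 s: v = 0 at t = 24/13 s; triangle areas 72/13 + 98/13 = 170/13 m
4–10 s: |½(7 + 11)(6)| = 54 m
Total distance = 872/13 m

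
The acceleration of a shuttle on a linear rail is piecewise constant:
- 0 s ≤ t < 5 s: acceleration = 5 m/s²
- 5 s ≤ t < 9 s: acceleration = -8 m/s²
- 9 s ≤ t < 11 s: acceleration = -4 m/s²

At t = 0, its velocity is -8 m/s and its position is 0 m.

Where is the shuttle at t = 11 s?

On each constant-a segment, Δv = aΔt and Δx = v₀Δt + ½aΔt²; chain segment to segment.
0–5 s: v starts -8 m/s; Δx = -8·5 + ½·5·5² = 22.5 m; v ends 17 m/s.
5–9 s: v starts 17 m/s; Δx = 17·4 + ½·-8·4² = 4 m; v ends -15 m/s.
9–11 s: v starts -15 m/s; Δx = -15·2 + ½·-4·2² = -38 m; v ends -23 m/s.
x(11) = 0 + Σ Δx = -11.5 m.

-11.5 m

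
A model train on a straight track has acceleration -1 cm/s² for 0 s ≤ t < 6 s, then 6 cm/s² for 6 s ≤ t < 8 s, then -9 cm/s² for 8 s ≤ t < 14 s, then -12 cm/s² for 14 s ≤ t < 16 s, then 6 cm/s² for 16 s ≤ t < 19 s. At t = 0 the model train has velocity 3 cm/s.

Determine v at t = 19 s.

-51 cm/s

Δv equals the area under the a-t graph; then v = v₀ + Δv.
0–6 s: -1 × 6 = -6 cm/s
6–8 s: 6 × 2 = 12 cm/s
8–14 s: -9 × 6 = -54 cm/s
14–16 s: -12 × 2 = -24 cm/s
16–19 s: 6 × 3 = 18 cm/s
Δv = -54 cm/s, so v(19) = 3 + (-54) = -51 cm/s.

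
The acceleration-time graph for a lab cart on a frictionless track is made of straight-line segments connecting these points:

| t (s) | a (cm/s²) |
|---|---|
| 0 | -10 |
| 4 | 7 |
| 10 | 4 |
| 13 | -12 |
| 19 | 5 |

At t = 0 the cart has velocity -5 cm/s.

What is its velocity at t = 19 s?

-11 cm/s

Δv equals the area under the a-t graph; then v = v₀ + Δv.
0–4 s: ½(-10 + 7)(4) = -6 cm/s
4–10 s: ½(7 + 4)(6) = 33 cm/s
10–13 s: ½(4 + -12)(3) = -12 cm/s
13–19 s: ½(-12 + 5)(6) = -21 cm/s
Δv = -6 cm/s, so v(19) = -5 + (-6) = -11 cm/s.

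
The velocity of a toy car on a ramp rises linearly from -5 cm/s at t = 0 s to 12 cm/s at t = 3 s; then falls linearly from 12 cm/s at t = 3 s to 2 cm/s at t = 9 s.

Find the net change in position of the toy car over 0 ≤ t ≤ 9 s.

Displacement is the signed area under the v-t curve.
0–3 s: ½(-5 + 12)(3) = 10.5 cm
3–9 s: ½(12 + 2)(6) = 42 cm
Net displacement = 52.5 cm

52.5 cm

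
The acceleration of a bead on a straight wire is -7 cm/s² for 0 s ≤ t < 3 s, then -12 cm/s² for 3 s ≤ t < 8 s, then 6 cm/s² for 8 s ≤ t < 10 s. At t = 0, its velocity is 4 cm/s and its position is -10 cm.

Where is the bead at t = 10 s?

-406.5 cm

On each constant-a segment, Δv = aΔt and Δx = v₀Δt + ½aΔt²; chain segment to segment.
0–3 s: v starts 4 cm/s; Δx = 4·3 + ½·-7·3² = -19.5 cm; v ends -17 cm/s.
3–8 s: v starts -17 cm/s; Δx = -17·5 + ½·-12·5² = -235 cm; v ends -77 cm/s.
8–10 s: v starts -77 cm/s; Δx = -77·2 + ½·6·2² = -142 cm; v ends -65 cm/s.
x(10) = -10 + Σ Δx = -406.5 cm.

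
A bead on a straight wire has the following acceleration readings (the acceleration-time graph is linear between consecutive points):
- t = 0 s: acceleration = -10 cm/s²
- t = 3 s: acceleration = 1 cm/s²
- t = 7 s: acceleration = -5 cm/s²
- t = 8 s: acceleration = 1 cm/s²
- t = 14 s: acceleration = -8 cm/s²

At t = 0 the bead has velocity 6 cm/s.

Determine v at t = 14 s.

Δv equals the area under the a-t graph; then v = v₀ + Δv.
0–3 s: ½(-10 + 1)(3) = -13.5 cm/s
3–7 s: ½(1 + -5)(4) = -8 cm/s
7–8 s: ½(-5 + 1)(1) = -2 cm/s
8–14 s: ½(1 + -8)(6) = -21 cm/s
Δv = -44.5 cm/s, so v(14) = 6 + (-44.5) = -38.5 cm/s.

-38.5 cm/s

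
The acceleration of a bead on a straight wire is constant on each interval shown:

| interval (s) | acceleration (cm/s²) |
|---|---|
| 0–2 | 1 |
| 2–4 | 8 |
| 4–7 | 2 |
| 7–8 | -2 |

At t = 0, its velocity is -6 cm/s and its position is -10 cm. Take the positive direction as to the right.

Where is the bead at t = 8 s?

On each constant-a segment, Δv = aΔt and Δx = v₀Δt + ½aΔt²; chain segment to segment.
0–2 s: v starts -6 cm/s; Δx = -6·2 + ½·1·2² = -10 cm; v ends -4 cm/s.
2–4 s: v starts -4 cm/s; Δx = -4·2 + ½·8·2² = 8 cm; v ends 12 cm/s.
4–7 s: v starts 12 cm/s; Δx = 12·3 + ½·2·3² = 45 cm; v ends 18 cm/s.
7–8 s: v starts 18 cm/s; Δx = 18·1 + ½·-2·1² = 17 cm; v ends 16 cm/s.
x(8) = -10 + Σ Δx = 50 cm.

50 cm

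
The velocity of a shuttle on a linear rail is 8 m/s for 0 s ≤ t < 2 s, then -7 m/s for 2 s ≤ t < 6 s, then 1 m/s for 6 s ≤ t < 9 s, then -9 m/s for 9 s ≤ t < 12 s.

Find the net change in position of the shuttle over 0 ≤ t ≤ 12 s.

Displacement is the signed area under the v-t curve.
0–2 s: 8 × 2 = 16 m
2–6 s: -7 × 4 = -28 m
6–9 s: 1 × 3 = 3 m
9–12 s: -9 × 3 = -27 m
Net displacement = -36 m

-36 m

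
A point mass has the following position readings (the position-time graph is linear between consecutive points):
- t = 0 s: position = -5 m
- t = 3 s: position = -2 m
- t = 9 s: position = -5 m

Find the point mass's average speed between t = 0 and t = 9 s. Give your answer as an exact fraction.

Average speed = (total path length)/(elapsed time); on a piecewise-linear x-t graph the path length is Σ|Δx|.
0–3 s: |Δx| = |-2 − -5| = 3 m
3–9 s: |Δx| = |-5 − -2| = 3 m
Total path = 6 m; average speed = 6/9 = 2/3 m/s.

2/3 m/s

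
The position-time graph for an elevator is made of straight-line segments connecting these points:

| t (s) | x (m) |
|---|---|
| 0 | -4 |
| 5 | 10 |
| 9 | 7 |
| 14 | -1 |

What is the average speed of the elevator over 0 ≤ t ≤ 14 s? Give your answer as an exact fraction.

Average speed = (total path length)/(elapsed time); on a piecewise-linear x-t graph the path length is Σ|Δx|.
0–5 s: |Δx| = |10 − -4| = 14 m
5–9 s: |Δx| = |7 − 10| = 3 m
9–14 s: |Δx| = |-1 − 7| = 8 m
Total path = 25 m; average speed = 25/14 = 25/14 m/s.

25/14 m/s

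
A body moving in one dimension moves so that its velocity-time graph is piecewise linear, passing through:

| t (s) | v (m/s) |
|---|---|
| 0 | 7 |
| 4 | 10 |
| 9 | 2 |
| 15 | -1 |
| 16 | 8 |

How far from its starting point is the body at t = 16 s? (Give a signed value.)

Net displacement equals the area under the velocity-time graph (areas below the axis count negative).
0–4 s: ½(7 + 10)(4) = 34 m
4–9 s: ½(10 + 2)(5) = 30 m
9–15 s: ½(2 + -1)(6) = 3 m
15–16 s: ½(-1 + 8)(1) = 3.5 m
Net displacement = 70.5 m

70.5 m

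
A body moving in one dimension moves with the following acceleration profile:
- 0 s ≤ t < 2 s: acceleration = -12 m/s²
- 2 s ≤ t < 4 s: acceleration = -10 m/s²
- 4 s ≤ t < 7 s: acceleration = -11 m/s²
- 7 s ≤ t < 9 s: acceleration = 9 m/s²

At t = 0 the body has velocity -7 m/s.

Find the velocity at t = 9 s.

Δv equals the area under the a-t graph; then v = v₀ + Δv.
0–2 s: -12 × 2 = -24 m/s
2–4 s: -10 × 2 = -20 m/s
4–7 s: -11 × 3 = -33 m/s
7–9 s: 9 × 2 = 18 m/s
Δv = -59 m/s, so v(9) = -7 + (-59) = -66 m/s.

-66 m/s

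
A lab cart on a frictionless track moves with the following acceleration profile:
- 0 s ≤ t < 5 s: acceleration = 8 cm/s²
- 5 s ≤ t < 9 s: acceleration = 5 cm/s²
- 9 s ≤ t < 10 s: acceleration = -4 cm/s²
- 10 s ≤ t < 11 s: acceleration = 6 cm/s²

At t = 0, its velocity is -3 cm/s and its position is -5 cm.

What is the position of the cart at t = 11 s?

On each constant-a segment, Δv = aΔt and Δx = v₀Δt + ½aΔt²; chain segment to segment.
0–5 s: v starts -3 cm/s; Δx = -3·5 + ½·8·5² = 85 cm; v ends 37 cm/s.
5–9 s: v starts 37 cm/s; Δx = 37·4 + ½·5·4² = 188 cm; v ends 57 cm/s.
9–10 s: v starts 57 cm/s; Δx = 57·1 + ½·-4·1² = 55 cm; v ends 53 cm/s.
10–11 s: v starts 53 cm/s; Δx = 53·1 + ½·6·1² = 56 cm; v ends 59 cm/s.
x(11) = -5 + Σ Δx = 379 cm.

379 cm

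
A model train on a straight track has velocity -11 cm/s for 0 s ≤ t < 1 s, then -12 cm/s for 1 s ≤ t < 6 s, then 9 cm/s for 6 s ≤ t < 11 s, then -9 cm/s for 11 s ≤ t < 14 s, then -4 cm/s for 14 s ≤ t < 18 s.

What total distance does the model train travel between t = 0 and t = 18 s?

159 cm

Distance (not displacement) is the total path length: add the absolute areas under v-t.
0–1 s: |-11| × 1 = 11 cm
1–6 s: |-12| × 5 = 60 cm
6–11 s: |9| × 5 = 45 cm
11–14 s: |-9| × 3 = 27 cm
14–18 s: |-4| × 4 = 16 cm
Total distance = 159 cm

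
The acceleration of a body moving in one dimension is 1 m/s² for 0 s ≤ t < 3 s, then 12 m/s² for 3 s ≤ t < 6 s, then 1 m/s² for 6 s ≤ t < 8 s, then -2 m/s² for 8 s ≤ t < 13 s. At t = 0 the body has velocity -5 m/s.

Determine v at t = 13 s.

26 m/s

Δv equals the area under the a-t graph; then v = v₀ + Δv.
0–3 s: 1 × 3 = 3 m/s
3–6 s: 12 × 3 = 36 m/s
6–8 s: 1 × 2 = 2 m/s
8–13 s: -2 × 5 = -10 m/s
Δv = 31 m/s, so v(13) = -5 + (31) = 26 m/s.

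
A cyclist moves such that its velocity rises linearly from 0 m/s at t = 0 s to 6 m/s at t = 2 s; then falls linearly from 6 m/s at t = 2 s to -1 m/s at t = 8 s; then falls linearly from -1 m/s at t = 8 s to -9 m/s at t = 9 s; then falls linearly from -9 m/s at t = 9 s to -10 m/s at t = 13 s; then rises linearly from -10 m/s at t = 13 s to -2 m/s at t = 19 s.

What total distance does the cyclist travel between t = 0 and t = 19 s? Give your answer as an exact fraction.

706/7 m

Total distance travelled is ∫|v| dt — sum the magnitudes of each area piece.
0–2 s: |½(0 + 6)(2)| = 6 m
2–8 s: v = 0 at t = 50/7 s; triangle areas 108/7 + 3/7 = 111/7 m
8–9 s: |½(-1 + -9)(1)| = 5 m
9–13 s: |½(-9 + -10)(4)| = 38 m
13–19 s: |½(-10 + -2)(6)| = 36 m
Total distance = 706/7 m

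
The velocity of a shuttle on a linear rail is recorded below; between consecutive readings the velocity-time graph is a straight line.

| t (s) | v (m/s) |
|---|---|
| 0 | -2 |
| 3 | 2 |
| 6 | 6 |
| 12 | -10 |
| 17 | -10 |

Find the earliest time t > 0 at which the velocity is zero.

t = 1.5 s

v changes sign on 0–3 s (from -2 to 2); the graph is linear there, so v = 0 at t = 0 + (2)·(3 − 0)/(2 − -2) = 1.5 s.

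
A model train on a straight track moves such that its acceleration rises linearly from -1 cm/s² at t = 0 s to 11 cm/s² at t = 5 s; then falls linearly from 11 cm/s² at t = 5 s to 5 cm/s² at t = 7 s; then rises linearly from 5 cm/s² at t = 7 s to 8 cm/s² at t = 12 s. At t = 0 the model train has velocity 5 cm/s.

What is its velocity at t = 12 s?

Δv equals the area under the a-t graph; then v = v₀ + Δv.
0–5 s: ½(-1 + 11)(5) = 25 cm/s
5–7 s: ½(11 + 5)(2) = 16 cm/s
7–12 s: ½(5 + 8)(5) = 32.5 cm/s
Δv = 73.5 cm/s, so v(12) = 5 + (73.5) = 78.5 cm/s.

78.5 cm/s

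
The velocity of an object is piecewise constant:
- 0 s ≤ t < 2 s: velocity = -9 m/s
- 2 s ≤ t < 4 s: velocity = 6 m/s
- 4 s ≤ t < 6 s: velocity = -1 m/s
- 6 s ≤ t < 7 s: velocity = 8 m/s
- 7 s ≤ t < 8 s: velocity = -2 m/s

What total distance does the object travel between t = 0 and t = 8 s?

42 m

Distance (not displacement) is the total path length: add the absolute areas under v-t.
0–2 s: |-9| × 2 = 18 m
2–4 s: |6| × 2 = 12 m
4–6 s: |-1| × 2 = 2 m
6–7 s: |8| × 1 = 8 m
7–8 s: |-2| × 1 = 2 m
Total distance = 42 m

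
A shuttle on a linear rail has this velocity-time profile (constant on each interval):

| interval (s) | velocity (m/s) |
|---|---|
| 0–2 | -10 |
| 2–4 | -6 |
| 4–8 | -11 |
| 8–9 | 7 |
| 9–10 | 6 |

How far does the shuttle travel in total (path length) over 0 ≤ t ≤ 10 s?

Distance (not displacement) is the total path length: add the absolute areas under v-t.
0–2 s: |-10| × 2 = 20 m
2–4 s: |-6| × 2 = 12 m
4–8 s: |-11| × 4 = 44 m
8–9 s: |7| × 1 = 7 m
9–10 s: |6| × 1 = 6 m
Total distance = 89 m

89 m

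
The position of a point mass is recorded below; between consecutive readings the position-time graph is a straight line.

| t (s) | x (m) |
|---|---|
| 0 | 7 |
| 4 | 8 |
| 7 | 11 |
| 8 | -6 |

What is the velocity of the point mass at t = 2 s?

0.25 m/s

Velocity is the slope of the x-t graph on 0–4 s: (8 − 7)/(4 − 0) = 0.25 m/s.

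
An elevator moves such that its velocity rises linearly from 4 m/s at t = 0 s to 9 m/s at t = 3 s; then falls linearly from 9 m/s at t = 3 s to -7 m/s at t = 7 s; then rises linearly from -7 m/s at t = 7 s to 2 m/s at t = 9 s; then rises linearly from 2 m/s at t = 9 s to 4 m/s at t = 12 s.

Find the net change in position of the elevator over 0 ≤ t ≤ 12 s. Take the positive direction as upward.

Displacement is the signed area under the v-t curve.
0–3 s: ½(4 + 9)(3) = 19.5 m
3–7 s: ½(9 + -7)(4) = 4 m
7–9 s: ½(-7 + 2)(2) = -5 m
9–12 s: ½(2 + 4)(3) = 9 m
Net displacement = 27.5 m

27.5 m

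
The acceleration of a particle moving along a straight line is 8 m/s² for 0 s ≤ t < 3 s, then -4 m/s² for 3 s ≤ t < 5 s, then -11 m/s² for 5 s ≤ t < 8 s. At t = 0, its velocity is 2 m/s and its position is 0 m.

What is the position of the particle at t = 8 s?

90.5 m

On each constant-a segment, Δv = aΔt and Δx = v₀Δt + ½aΔt²; chain segment to segment.
0–3 s: v starts 2 m/s; Δx = 2·3 + ½·8·3² = 42 m; v ends 26 m/s.
3–5 s: v starts 26 m/s; Δx = 26·2 + ½·-4·2² = 44 m; v ends 18 m/s.
5–8 s: v starts 18 m/s; Δx = 18·3 + ½·-11·3² = 4.5 m; v ends -15 m/s.
x(8) = 0 + Σ Δx = 90.5 m.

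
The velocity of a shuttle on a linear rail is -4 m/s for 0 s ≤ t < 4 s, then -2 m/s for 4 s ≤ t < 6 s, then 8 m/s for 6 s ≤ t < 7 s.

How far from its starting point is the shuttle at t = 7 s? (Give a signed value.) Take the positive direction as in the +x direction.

Displacement is the signed area under the v-t curve.
0–4 s: -4 × 4 = -16 m
4–6 s: -2 × 2 = -4 m
6–7 s: 8 × 1 = 8 m
Net displacement = -12 m

-12 m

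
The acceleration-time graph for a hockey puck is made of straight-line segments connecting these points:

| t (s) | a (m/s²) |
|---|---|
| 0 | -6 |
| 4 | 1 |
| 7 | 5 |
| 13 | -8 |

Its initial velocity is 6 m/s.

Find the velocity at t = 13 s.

-4 m/s

Δv equals the area under the a-t graph; then v = v₀ + Δv.
0–4 s: ½(-6 + 1)(4) = -10 m/s
4–7 s: ½(1 + 5)(3) = 9 m/s
7–13 s: ½(5 + -8)(6) = -9 m/s
Δv = -10 m/s, so v(13) = 6 + (-10) = -4 m/s.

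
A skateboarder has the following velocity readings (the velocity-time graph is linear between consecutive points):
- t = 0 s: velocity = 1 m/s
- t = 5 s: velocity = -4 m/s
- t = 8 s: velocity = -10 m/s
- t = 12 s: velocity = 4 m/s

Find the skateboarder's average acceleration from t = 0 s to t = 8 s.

-1.375 m/s²

Average acceleration = Δv/Δt = (-10 − 1)/(8 − 0) = -1.375 m/s².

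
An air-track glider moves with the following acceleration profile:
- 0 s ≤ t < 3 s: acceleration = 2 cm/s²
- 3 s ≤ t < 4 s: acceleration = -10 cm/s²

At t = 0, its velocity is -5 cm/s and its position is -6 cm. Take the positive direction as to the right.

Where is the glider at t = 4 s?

-16 cm

On each constant-a segment, Δv = aΔt and Δx = v₀Δt + ½aΔt²; chain segment to segment.
0–3 s: v starts -5 cm/s; Δx = -5·3 + ½·2·3² = -6 cm; v ends 1 cm/s.
3–4 s: v starts 1 cm/s; Δx = 1·1 + ½·-10·1² = -4 cm; v ends -9 cm/s.
x(4) = -6 + Σ Δx = -16 cm.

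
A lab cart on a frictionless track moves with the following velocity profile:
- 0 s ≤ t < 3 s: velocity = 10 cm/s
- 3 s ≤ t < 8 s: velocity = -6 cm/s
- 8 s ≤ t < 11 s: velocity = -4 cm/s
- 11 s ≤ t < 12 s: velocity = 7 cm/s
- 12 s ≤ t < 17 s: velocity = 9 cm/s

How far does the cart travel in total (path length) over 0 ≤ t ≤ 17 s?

124 cm

Total distance travelled is ∫|v| dt — sum the magnitudes of each area piece.
0–3 s: |10| × 3 = 30 cm
3–8 s: |-6| × 5 = 30 cm
8–11 s: |-4| × 3 = 12 cm
11–12 s: |7| × 1 = 7 cm
12–17 s: |9| × 5 = 45 cm
Total distance = 124 cm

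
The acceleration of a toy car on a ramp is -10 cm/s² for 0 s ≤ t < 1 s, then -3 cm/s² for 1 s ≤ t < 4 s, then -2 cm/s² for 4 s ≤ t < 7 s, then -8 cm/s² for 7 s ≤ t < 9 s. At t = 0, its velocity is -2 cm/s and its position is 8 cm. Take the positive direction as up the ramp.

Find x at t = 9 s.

On each constant-a segment, Δv = aΔt and Δx = v₀Δt + ½aΔt²; chain segment to segment.
0–1 s: v starts -2 cm/s; Δx = -2·1 + ½·-10·1² = -7 cm; v ends -12 cm/s.
1–4 s: v starts -12 cm/s; Δx = -12·3 + ½·-3·3² = -49.5 cm; v ends -21 cm/s.
4–7 s: v starts -21 cm/s; Δx = -21·3 + ½·-2·3² = -72 cm; v ends -27 cm/s.
7–9 s: v starts -27 cm/s; Δx = -27·2 + ½·-8·2² = -70 cm; v ends -43 cm/s.
x(9) = 8 + Σ Δx = -190.5 cm.

-190.5 cm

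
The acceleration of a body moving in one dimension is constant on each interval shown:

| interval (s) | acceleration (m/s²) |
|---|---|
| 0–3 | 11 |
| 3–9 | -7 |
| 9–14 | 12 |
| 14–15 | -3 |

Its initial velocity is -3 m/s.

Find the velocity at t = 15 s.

Δv equals the area under the a-t graph; then v = v₀ + Δv.
0–3 s: 11 × 3 = 33 m/s
3–9 s: -7 × 6 = -42 m/s
9–14 s: 12 × 5 = 60 m/s
14–15 s: -3 × 1 = -3 m/s
Δv = 48 m/s, so v(15) = -3 + (48) = 45 m/s.

45 m/s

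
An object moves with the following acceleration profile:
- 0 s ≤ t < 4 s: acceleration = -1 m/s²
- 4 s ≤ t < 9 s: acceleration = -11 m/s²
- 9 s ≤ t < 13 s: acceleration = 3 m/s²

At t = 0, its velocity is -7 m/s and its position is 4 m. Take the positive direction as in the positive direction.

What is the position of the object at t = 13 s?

-464.5 m

On each constant-a segment, Δv = aΔt and Δx = v₀Δt + ½aΔt²; chain segment to segment.
0–4 s: v starts -7 m/s; Δx = -7·4 + ½·-1·4² = -36 m; v ends -11 m/s.
4–9 s: v starts -11 m/s; Δx = -11·5 + ½·-11·5² = -192.5 m; v ends -66 m/s.
9–13 s: v starts -66 m/s; Δx = -66·4 + ½·3·4² = -240 m; v ends -54 m/s.
x(13) = 4 + Σ Δx = -464.5 m.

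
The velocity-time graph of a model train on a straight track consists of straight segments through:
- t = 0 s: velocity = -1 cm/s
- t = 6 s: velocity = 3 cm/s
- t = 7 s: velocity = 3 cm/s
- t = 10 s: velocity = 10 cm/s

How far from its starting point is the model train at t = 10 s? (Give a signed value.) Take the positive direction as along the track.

Displacement is the signed area under the v-t curve.
0–6 s: ½(-1 + 3)(6) = 6 cm
6–7 s: 3 × 1 = 3 cm
7–10 s: ½(3 + 10)(3) = 19.5 cm
Net displacement = 28.5 cm

28.5 cm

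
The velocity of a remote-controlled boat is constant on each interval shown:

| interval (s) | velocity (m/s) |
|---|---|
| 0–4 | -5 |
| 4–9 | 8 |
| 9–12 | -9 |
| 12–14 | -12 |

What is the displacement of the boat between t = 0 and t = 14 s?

Displacement is the signed area under the v-t curve.
0–4 s: -5 × 4 = -20 m
4–9 s: 8 × 5 = 40 m
9–12 s: -9 × 3 = -27 m
12–14 s: -12 × 2 = -24 m
Net displacement = -31 m

-31 m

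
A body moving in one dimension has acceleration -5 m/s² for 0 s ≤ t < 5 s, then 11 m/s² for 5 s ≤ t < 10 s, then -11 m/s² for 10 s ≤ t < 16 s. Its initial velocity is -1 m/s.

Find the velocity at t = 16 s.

-37 m/s

Δv equals the area under the a-t graph; then v = v₀ + Δv.
0–5 s: -5 × 5 = -25 m/s
5–10 s: 11 × 5 = 55 m/s
10–16 s: -11 × 6 = -66 m/s
Δv = -36 m/s, so v(16) = -1 + (-36) = -37 m/s.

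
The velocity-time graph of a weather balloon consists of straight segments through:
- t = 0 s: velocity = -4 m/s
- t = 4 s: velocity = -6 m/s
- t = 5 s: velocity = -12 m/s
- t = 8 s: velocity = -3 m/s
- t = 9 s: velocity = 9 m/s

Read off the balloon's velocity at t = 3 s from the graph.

On 0–4 s the graph is linear from -4 to -6 m/s: v(3) = -4 + (-6 − -4)·(3 − 0)/(4 − 0) = -5.5 m/s.

-5.5 m/s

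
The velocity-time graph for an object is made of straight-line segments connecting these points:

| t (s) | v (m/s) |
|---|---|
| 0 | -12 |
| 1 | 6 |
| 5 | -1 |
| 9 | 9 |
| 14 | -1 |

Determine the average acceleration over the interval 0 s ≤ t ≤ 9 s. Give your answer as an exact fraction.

Average acceleration = Δv/Δt = (9 − -12)/(9 − 0) = 7/3 m/s².

7/3 m/s²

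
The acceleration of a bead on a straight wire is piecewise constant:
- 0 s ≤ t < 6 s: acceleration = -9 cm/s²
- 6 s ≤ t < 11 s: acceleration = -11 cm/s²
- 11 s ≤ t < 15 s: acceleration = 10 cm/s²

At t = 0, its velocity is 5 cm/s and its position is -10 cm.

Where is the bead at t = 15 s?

On each constant-a segment, Δv = aΔt and Δx = v₀Δt + ½aΔt²; chain segment to segment.
0–6 s: v starts 5 cm/s; Δx = 5·6 + ½·-9·6² = -132 cm; v ends -49 cm/s.
6–11 s: v starts -49 cm/s; Δx = -49·5 + ½·-11·5² = -382.5 cm; v ends -104 cm/s.
11–15 s: v starts -104 cm/s; Δx = -104·4 + ½·10·4² = -336 cm; v ends -64 cm/s.
x(15) = -10 + Σ Δx = -860.5 cm.

-860.5 cm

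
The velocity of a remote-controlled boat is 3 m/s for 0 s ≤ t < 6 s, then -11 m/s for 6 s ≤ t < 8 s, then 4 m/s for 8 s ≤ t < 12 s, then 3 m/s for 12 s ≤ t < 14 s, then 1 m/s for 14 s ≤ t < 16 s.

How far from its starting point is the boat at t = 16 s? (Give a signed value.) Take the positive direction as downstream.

Net displacement equals the area under the velocity-time graph (areas below the axis count negative).
0–6 s: 3 × 6 = 18 m
6–8 s: -11 × 2 = -22 m
8–12 s: 4 × 4 = 16 m
12–14 s: 3 × 2 = 6 m
14–16 s: 1 × 2 = 2 m
Net displacement = 20 m

20 m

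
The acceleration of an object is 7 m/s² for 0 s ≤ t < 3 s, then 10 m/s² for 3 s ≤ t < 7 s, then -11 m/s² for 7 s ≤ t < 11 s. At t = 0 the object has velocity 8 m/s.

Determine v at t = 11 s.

Δv equals the area under the a-t graph; then v = v₀ + Δv.
0–3 s: 7 × 3 = 21 m/s
3–7 s: 10 × 4 = 40 m/s
7–11 s: -11 × 4 = -44 m/s
Δv = 17 m/s, so v(11) = 8 + (17) = 25 m/s.

25 m/s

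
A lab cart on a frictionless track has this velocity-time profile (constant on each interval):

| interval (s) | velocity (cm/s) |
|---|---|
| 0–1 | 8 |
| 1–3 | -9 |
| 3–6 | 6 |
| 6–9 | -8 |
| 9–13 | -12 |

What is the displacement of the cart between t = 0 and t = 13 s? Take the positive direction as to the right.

Displacement is the signed area under the v-t curve.
0–1 s: 8 × 1 = 8 cm
1–3 s: -9 × 2 = -18 cm
3–6 s: 6 × 3 = 18 cm
6–9 s: -8 × 3 = -24 cm
9–13 s: -12 × 4 = -48 cm
Net displacement = -64 cm

-64 cm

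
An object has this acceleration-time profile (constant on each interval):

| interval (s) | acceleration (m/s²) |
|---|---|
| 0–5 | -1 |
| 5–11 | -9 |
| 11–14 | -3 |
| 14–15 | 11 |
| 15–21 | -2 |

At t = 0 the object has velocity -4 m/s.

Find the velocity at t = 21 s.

-73 m/s

Δv equals the area under the a-t graph; then v = v₀ + Δv.
0–5 s: -1 × 5 = -5 m/s
5–11 s: -9 × 6 = -54 m/s
11–14 s: -3 × 3 = -9 m/s
14–15 s: 11 × 1 = 11 m/s
15–21 s: -2 × 6 = -12 m/s
Δv = -69 m/s, so v(21) = -4 + (-69) = -73 m/s.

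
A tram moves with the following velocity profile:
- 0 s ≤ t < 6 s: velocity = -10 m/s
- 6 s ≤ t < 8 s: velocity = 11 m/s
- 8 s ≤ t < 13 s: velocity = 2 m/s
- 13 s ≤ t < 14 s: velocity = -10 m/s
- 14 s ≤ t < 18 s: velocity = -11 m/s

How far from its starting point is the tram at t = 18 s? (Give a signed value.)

-82 m

Net displacement equals the area under the velocity-time graph (areas below the axis count negative).
0–6 s: -10 × 6 = -60 m
6–8 s: 11 × 2 = 22 m
8–13 s: 2 × 5 = 10 m
13–14 s: -10 × 1 = -10 m
14–18 s: -11 × 4 = -44 m
Net displacement = -82 m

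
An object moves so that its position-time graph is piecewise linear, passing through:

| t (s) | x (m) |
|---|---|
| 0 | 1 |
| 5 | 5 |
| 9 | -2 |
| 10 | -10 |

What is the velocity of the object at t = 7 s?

-1.75 m/s

Velocity is the slope of the x-t graph on 5–9 s: (-2 − 5)/(9 − 5) = -1.75 m/s.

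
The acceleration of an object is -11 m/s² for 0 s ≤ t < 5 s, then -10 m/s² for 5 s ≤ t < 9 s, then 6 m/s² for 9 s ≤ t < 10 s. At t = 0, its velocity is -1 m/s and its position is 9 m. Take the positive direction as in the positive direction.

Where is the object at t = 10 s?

-530.5 m

On each constant-a segment, Δv = aΔt and Δx = v₀Δt + ½aΔt²; chain segment to segment.
0–5 s: v starts -1 m/s; Δx = -1·5 + ½·-11·5² = -142.5 m; v ends -56 m/s.
5–9 s: v starts -56 m/s; Δx = -56·4 + ½·-10·4² = -304 m; v ends -96 m/s.
9–10 s: v starts -96 m/s; Δx = -96·1 + ½·6·1² = -93 m; v ends -90 m/s.
x(10) = 9 + Σ Δx = -530.5 m.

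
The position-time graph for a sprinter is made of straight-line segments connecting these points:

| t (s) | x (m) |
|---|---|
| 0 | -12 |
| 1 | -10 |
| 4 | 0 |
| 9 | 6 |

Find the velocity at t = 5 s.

1.2 m/s

Velocity is the slope of the x-t graph on 4–9 s: (6 − 0)/(9 − 4) = 1.2 m/s.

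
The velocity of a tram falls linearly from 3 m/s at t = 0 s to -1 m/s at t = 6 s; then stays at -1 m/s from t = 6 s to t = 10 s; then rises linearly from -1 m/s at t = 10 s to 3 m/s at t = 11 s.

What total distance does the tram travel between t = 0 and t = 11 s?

12.75 m

Distance (not displacement) is the total path length: add the absolute areas under v-t.
0–6 s: v = 0 at t = 4.5 s; triangle areas 6.75 + 0.75 = 7.5 m
6–10 s: |-1| × 4 = 4 m
10–11 s: v = 0 at t = 10.25 s; triangle areas 0.125 + 1.125 = 1.25 m
Total distance = 12.75 m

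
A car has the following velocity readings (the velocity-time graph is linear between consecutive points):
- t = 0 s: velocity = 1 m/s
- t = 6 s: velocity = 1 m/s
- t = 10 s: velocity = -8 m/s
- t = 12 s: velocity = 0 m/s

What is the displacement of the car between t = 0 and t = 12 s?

-16 m

Net displacement equals the area under the velocity-time graph (areas below the axis count negative).
0–6 s: 1 × 6 = 6 m
6–10 s: ½(1 + -8)(4) = -14 m
10–12 s: ½(-8 + 0)(2) = -8 m
Net displacement = -16 m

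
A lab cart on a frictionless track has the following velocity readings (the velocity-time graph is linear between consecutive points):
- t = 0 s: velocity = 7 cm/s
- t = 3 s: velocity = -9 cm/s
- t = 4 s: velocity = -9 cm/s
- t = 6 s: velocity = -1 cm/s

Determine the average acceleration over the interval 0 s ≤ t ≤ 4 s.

Average acceleration = Δv/Δt = (-9 − 7)/(4 − 0) = -4 cm/s².

-4 cm/s²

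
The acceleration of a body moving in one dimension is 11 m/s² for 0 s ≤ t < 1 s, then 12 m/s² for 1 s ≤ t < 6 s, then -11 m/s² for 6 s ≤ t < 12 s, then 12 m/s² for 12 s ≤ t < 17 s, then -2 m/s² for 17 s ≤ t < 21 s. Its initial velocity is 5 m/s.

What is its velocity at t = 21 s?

62 m/s

Δv equals the area under the a-t graph; then v = v₀ + Δv.
0–1 s: 11 × 1 = 11 m/s
1–6 s: 12 × 5 = 60 m/s
6–12 s: -11 × 6 = -66 m/s
12–17 s: 12 × 5 = 60 m/s
17–21 s: -2 × 4 = -8 m/s
Δv = 57 m/s, so v(21) = 5 + (57) = 62 m/s.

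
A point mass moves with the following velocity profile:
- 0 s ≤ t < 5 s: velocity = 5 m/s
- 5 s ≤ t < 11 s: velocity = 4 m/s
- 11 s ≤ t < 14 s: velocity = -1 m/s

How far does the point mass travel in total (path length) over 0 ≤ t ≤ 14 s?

52 m

Distance (not displacement) is the total path length: add the absolute areas under v-t.
0–5 s: |5| × 5 = 25 m
5–11 s: |4| × 6 = 24 m
11–14 s: |-1| × 3 = 3 m
Total distance = 52 m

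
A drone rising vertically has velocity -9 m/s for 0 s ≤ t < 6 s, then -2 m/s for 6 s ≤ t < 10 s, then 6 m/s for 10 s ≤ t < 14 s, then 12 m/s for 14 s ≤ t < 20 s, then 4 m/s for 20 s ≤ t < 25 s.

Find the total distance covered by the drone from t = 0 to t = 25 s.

178 m

Total distance travelled is ∫|v| dt — sum the magnitudes of each area piece.
0–6 s: |-9| × 6 = 54 m
6–10 s: |-2| × 4 = 8 m
10–14 s: |6| × 4 = 24 m
14–20 s: |12| × 6 = 72 m
20–25 s: |4| × 5 = 20 m
Total distance = 178 m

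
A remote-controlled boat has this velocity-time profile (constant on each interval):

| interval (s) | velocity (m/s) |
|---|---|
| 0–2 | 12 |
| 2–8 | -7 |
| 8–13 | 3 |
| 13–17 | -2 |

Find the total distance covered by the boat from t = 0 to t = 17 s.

89 m

Distance (not displacement) is the total path length: add the absolute areas under v-t.
0–2 s: |12| × 2 = 24 m
2–8 s: |-7| × 6 = 42 m
8–13 s: |3| × 5 = 15 m
13–17 s: |-2| × 4 = 8 m
Total distance = 89 m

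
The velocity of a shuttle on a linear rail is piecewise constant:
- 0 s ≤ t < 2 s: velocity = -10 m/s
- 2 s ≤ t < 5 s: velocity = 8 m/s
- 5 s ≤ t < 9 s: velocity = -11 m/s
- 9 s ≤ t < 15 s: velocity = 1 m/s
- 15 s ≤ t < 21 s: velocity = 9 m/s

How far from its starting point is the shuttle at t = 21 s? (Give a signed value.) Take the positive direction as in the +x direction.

Displacement is the signed area under the v-t curve.
0–2 s: -10 × 2 = -20 m
2–5 s: 8 × 3 = 24 m
5–9 s: -11 × 4 = -44 m
9–15 s: 1 × 6 = 6 m
15–21 s: 9 × 6 = 54 m
Net displacement = 20 m

20 m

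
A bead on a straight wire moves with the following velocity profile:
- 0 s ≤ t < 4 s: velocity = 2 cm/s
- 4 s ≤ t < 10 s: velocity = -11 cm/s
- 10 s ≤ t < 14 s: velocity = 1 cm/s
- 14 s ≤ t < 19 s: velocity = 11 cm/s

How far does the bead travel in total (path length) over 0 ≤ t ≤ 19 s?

Distance (not displacement) is the total path length: add the absolute areas under v-t.
0–4 s: |2| × 4 = 8 cm
4–10 s: |-11| × 6 = 66 cm
10–14 s: |1| × 4 = 4 cm
14–19 s: |11| × 5 = 55 cm
Total distance = 133 cm

133 cm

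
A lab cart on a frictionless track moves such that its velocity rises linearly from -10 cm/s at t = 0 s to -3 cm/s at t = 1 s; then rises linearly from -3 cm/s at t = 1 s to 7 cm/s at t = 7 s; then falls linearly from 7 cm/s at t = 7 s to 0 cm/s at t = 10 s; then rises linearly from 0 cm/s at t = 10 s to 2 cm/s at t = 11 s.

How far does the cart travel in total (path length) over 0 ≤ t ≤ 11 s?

35.4 cm

Distance (not displacement) is the total path length: add the absolute areas under v-t.
0–1 s: |½(-10 + -3)(1)| = 6.5 cm
1–7 s: v = 0 at t = 2.8 s; triangle areas 2.7 + 14.7 = 17.4 cm
7–10 s: |½(7 + 0)(3)| = 10.5 cm
10–11 s: |½(0 + 2)(1)| = 1 cm
Total distance = 35.4 cm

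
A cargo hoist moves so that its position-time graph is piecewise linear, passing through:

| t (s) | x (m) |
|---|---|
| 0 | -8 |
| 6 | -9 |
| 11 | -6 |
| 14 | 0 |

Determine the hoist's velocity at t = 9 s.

0.6 m/s

Velocity is the slope of the x-t graph on 6–11 s: (-6 − -9)/(11 − 6) = 0.6 m/s.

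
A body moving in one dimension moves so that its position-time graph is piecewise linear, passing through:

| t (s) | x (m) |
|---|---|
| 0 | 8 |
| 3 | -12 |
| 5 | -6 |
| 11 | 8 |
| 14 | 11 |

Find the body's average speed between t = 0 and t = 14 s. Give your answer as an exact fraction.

43/14 m/s

Average speed = (total path length)/(elapsed time); on a piecewise-linear x-t graph the path length is Σ|Δx|.
0–3 s: |Δx| = |-12 − 8| = 20 m
3–5 s: |Δx| = |-6 − -12| = 6 m
5–11 s: |Δx| = |8 − -6| = 14 m
11–14 s: |Δx| = |11 − 8| = 3 m
Total path = 43 m; average speed = 43/14 = 43/14 m/s.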